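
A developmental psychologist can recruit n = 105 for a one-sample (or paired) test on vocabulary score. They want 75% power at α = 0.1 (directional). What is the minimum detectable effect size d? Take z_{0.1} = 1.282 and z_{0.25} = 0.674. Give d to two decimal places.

For a single sample (or paired design) of n = 105: d_min = (z_{α} + z_β)/√n.
z-sum = 1.282 + 0.674 = 1.956.
d_min = 1.956 / √105 = 1.956 / 10.247 = 0.191.

d_min ≈ 0.19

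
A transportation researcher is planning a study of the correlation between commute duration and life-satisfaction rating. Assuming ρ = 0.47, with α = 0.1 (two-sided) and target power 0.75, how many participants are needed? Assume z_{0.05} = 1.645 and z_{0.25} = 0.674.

n = 24

Fisher's z: C = ½·ln((1+r)/(1−r)) = ½·ln(2.7736) = 0.5101.
n = ((z_{α/2} + z_β)/C)² + 3.
(1.645 + 0.674) / 0.5101 = 2.319 / 0.5101 = 4.546.
n = 4.546² + 3 = 20.67 + 3 = 23.7.
Round up.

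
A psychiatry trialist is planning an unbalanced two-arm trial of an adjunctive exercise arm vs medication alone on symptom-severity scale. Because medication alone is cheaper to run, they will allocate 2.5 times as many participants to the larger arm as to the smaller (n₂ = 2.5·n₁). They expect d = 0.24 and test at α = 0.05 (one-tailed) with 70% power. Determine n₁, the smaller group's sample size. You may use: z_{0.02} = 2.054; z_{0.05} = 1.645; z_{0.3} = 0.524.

With allocation ratio k = n₂/n₁ = 2.5, Var(x̄₁−x̄₂) = σ²(1/n₁ + 1/(k·n₁)) = σ²·(k+1)/(k·n₁).
So n₁ = (1 + 1/k)·((z_{α} + z_β)/d)² = 1.400 × (2.169/0.24)².
n₁ = 1.400 × 81.68 = 114.3.
Round up: n₁ = 115, giving n₂ = ⌈2.5 × 115⌉ = ⌈287.5⌉ = 288.

n₁ = 115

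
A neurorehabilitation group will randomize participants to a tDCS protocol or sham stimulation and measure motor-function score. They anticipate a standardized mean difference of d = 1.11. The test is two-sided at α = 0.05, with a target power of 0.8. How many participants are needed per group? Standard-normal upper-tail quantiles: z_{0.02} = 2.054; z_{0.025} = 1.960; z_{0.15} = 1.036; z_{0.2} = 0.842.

n = 13 per group

For two independent groups with equal n: n = 2·((z_{α/2} + z_β) / d)².
z_{α/2} + z_β = 1.960 + 0.842 = 2.802.
n = 2 × (2.802 / 1.11)² = 2 × 2.524² = 2 × 6.37 = 12.7.
Round up to the next whole participant.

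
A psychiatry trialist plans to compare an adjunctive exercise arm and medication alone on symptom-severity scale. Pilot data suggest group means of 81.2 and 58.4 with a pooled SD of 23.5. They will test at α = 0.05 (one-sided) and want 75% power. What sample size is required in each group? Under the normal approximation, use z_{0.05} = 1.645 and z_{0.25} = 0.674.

n = 12 per group

Cohen's d = |M₁ − M₂| / SD_pooled = |81.2 − 58.4| / 23.5 = 22.8 / 23.5 = 0.970.
For two independent groups with equal n: n = 2·((z_{α} + z_β) / d)².
z_{α} + z_β = 1.645 + 0.674 = 2.319.
n = 2 × (2.319 / 0.970)² = 2 × 2.391² = 2 × 5.72 = 11.4.
Round up to the next whole participant.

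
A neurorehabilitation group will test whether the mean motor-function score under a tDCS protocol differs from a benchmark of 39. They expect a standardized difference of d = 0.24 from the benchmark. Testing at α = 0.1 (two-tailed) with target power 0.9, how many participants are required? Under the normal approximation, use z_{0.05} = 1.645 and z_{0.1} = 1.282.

n = 149

For a one-sample test: n = ((z_{α/2} + z_β) / d)².
z_{α/2} + z_β = 1.645 + 1.282 = 2.927.
n = (2.927 / 0.24)² = 12.196² = 148.74.
Round up.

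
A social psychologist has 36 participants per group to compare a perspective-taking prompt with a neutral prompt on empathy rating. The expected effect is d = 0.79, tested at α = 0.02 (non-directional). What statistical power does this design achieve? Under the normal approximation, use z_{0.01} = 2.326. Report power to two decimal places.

power ≈ 0.85

For two equal groups, power = Φ(d·√(n/2) − z_{α/2}).
d·√(n/2) = 0.79 × √(36/2) = 0.79 × 4.243 = 3.352.
z_β = 3.352 − 2.326 = 1.026.
Power = Φ(1.026) = 0.847.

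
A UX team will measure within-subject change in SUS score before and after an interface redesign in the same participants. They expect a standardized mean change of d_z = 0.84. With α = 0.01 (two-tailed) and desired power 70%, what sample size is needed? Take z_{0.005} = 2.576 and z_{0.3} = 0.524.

n = 14 pairs

For a paired (one-sample on differences) test: n = ((z_{α/2} + z_β) / d)².
z_{α/2} + z_β = 2.576 + 0.524 = 3.100.
n = (3.100 / 0.84)² = 3.690² = 13.62.
Round up.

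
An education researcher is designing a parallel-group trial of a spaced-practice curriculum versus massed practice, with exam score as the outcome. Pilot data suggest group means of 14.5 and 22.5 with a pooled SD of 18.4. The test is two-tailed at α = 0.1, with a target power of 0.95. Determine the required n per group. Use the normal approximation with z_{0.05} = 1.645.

Cohen's d = |M₁ − M₂| / SD_pooled = |14.5 − 22.5| / 18.4 = 8.0 / 18.4 = 0.435.
For two independent groups with equal n: n = 2·((z_{α/2} + z_β) / d)².
z_{α/2} + z_β = 1.645 + 1.645 = 3.290.
n = 2 × (3.290 / 0.435)² = 2 × 7.563² = 2 × 57.20 = 114.4.
Round up to the next whole participant.

n = 115 per group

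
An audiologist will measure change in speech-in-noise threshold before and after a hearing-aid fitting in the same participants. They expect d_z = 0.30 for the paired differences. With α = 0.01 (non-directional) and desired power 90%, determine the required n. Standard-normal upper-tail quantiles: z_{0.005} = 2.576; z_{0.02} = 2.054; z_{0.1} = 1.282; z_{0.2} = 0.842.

n = 166 pairs

For a paired (one-sample on differences) test: n = ((z_{α/2} + z_β) / d)².
z_{α/2} + z_β = 2.576 + 1.282 = 3.858.
n = (3.858 / 0.30)² = 12.860² = 165.38.
Round up.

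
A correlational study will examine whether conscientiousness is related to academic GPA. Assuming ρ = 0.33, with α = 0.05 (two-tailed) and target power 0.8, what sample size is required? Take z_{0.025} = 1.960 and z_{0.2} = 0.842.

n = 70

Fisher's z: C = ½·ln((1+r)/(1−r)) = ½·ln(1.9851) = 0.3428.
n = ((z_{α/2} + z_β)/C)² + 3.
(1.960 + 0.842) / 0.3428 = 2.802 / 0.3428 = 8.174.
n = 8.174² + 3 = 66.81 + 3 = 69.8.
Round up.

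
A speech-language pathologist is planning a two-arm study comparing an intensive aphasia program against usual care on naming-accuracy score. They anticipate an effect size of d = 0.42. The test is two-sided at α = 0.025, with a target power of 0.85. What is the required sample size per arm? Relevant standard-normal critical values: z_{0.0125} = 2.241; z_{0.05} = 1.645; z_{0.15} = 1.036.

For two independent groups with equal n: n = 2·((z_{α/2} + z_β) / d)².
z_{α/2} + z_β = 2.241 + 1.036 = 3.277.
n = 2 × (3.277 / 0.42)² = 2 × 7.802² = 2 × 60.88 = 121.8.
Round up to the next whole participant.

n = 122 per group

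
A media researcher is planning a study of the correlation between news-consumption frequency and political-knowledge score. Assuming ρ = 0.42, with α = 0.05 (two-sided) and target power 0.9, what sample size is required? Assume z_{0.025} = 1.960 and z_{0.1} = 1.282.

n = 56

Fisher's z: C = ½·ln((1+r)/(1−r)) = ½·ln(2.4483) = 0.4477.
n = ((z_{α/2} + z_β)/C)² + 3.
(1.960 + 1.282) / 0.4477 = 3.242 / 0.4477 = 7.241.
n = 7.241² + 3 = 52.44 + 3 = 55.4.
Round up.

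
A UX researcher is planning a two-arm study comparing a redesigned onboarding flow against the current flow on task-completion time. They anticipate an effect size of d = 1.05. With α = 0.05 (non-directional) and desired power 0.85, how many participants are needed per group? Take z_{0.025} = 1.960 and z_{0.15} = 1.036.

n = 17 per group

For two independent groups with equal n: n = 2·((z_{α/2} + z_β) / d)².
z_{α/2} + z_β = 1.960 + 1.036 = 2.996.
n = 2 × (2.996 / 1.05)² = 2 × 2.853² = 2 × 8.14 = 16.3.
Round up to the next whole participant.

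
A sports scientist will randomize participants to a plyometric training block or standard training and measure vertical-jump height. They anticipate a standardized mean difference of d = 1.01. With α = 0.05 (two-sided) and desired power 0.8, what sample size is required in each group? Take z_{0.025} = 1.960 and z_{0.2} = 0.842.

For two independent groups with equal n: n = 2·((z_{α/2} + z_β) / d)².
z_{α/2} + z_β = 1.960 + 0.842 = 2.802.
n = 2 × (2.802 / 1.01)² = 2 × 2.774² = 2 × 7.70 = 15.4.
Round up to the next whole participant.

n = 16 per group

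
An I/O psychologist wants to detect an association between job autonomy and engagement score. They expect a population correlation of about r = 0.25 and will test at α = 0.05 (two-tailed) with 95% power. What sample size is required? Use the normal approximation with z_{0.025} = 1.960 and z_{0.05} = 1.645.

n = 203

Fisher's z: C = ½·ln((1+r)/(1−r)) = ½·ln(1.6667) = 0.2554.
n = ((z_{α/2} + z_β)/C)² + 3.
(1.960 + 1.645) / 0.2554 = 3.605 / 0.2554 = 14.115.
n = 14.115² + 3 = 199.24 + 3 = 202.2.
Round up.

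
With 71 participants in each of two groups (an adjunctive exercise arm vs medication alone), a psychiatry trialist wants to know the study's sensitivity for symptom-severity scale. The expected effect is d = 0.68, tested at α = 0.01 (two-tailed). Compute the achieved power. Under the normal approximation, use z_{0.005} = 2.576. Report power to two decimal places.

For two equal groups, power = Φ(d·√(n/2) − z_{α/2}).
d·√(n/2) = 0.68 × √(71/2) = 0.68 × 5.958 = 4.052.
z_β = 4.052 − 2.576 = 1.476.
Power = Φ(1.476) = 0.930.

power ≈ 0.93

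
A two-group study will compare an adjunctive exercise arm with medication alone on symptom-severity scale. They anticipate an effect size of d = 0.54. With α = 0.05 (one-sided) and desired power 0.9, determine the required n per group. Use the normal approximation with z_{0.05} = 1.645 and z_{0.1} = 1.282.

For two independent groups with equal n: n = 2·((z_{α} + z_β) / d)².
z_{α} + z_β = 1.645 + 1.282 = 2.927.
n = 2 × (2.927 / 0.54)² = 2 × 5.420² = 2 × 29.38 = 58.8.
Round up to the next whole participant.

n = 59 per group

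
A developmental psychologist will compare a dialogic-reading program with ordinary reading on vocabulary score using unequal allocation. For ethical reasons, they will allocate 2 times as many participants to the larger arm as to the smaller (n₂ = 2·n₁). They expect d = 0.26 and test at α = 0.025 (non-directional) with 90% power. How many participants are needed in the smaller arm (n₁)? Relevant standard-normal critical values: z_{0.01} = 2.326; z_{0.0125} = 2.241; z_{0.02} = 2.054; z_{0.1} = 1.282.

With allocation ratio k = n₂/n₁ = 2, Var(x̄₁−x̄₂) = σ²(1/n₁ + 1/(k·n₁)) = σ²·(k+1)/(k·n₁).
So n₁ = (1 + 1/k)·((z_{α/2} + z_β)/d)² = 1.500 × (3.523/0.26)².
n₁ = 1.500 × 183.60 = 275.4.
Round up: n₁ = 276, giving n₂ = 2 × 276 = 552.

n₁ = 276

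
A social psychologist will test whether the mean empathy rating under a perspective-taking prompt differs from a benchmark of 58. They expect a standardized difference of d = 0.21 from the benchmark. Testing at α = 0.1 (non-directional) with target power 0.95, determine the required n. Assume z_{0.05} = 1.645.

n = 246

For a one-sample test: n = ((z_{α/2} + z_β) / d)².
z_{α/2} + z_β = 1.645 + 1.645 = 3.290.
n = (3.290 / 0.21)² = 15.667² = 245.44.
Round up.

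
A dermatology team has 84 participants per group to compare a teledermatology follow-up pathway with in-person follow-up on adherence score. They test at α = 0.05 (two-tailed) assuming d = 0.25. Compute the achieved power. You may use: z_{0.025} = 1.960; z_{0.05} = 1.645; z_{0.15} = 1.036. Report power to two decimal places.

power ≈ 0.37

For two equal groups, power = Φ(d·√(n/2) − z_{α/2}).
d·√(n/2) = 0.25 × √(84/2) = 0.25 × 6.481 = 1.620.
z_β = 1.620 − 1.960 = -0.340.
Power = Φ(-0.340) = 0.367.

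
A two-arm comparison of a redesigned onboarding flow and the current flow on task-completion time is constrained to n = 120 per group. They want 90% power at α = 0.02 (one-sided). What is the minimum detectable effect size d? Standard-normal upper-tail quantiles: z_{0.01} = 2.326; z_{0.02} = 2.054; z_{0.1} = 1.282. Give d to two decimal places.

d_min ≈ 0.43

For two independent groups of n = 120 each: d_min = (z_{α} + z_β)·√(2/n).
z-sum = 2.054 + 1.282 = 3.336.
d_min = 3.336 × √(2/120) = 3.336 × 0.1291 = 0.431.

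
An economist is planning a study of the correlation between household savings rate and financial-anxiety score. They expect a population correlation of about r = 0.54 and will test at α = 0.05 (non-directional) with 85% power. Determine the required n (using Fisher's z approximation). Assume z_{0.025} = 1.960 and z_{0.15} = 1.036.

Fisher's z: C = ½·ln((1+r)/(1−r)) = ½·ln(3.3478) = 0.6042.
n = ((z_{α/2} + z_β)/C)² + 3.
(1.960 + 1.036) / 0.6042 = 2.996 / 0.6042 = 4.959.
n = 4.959² + 3 = 24.59 + 3 = 27.6.
Round up.

n = 28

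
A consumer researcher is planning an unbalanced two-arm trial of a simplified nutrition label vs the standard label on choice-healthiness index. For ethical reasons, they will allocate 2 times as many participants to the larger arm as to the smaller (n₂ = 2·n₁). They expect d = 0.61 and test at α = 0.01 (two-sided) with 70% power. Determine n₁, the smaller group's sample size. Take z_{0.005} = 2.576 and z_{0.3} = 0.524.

n₁ = 39

With allocation ratio k = n₂/n₁ = 2, Var(x̄₁−x̄₂) = σ²(1/n₁ + 1/(k·n₁)) = σ²·(k+1)/(k·n₁).
So n₁ = (1 + 1/k)·((z_{α/2} + z_β)/d)² = 1.500 × (3.100/0.61)².
n₁ = 1.500 × 25.83 = 38.7.
Round up: n₁ = 39, giving n₂ = 2 × 39 = 78.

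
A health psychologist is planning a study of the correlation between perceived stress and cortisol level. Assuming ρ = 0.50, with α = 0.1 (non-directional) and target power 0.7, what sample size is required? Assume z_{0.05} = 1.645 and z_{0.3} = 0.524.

n = 19

Fisher's z: C = ½·ln((1+r)/(1−r)) = ½·ln(3.0000) = 0.5493.
n = ((z_{α/2} + z_β)/C)² + 3.
(1.645 + 0.524) / 0.5493 = 2.169 / 0.5493 = 3.949.
n = 3.949² + 3 = 15.59 + 3 = 18.6.
Round up.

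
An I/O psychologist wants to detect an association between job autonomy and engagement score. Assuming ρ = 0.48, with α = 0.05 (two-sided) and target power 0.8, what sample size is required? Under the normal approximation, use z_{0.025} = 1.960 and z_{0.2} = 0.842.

n = 32

Fisher's z: C = ½·ln((1+r)/(1−r)) = ½·ln(2.8462) = 0.5230.
n = ((z_{α/2} + z_β)/C)² + 3.
(1.960 + 0.842) / 0.5230 = 2.802 / 0.5230 = 5.358.
n = 5.358² + 3 = 28.70 + 3 = 31.7.
Round up.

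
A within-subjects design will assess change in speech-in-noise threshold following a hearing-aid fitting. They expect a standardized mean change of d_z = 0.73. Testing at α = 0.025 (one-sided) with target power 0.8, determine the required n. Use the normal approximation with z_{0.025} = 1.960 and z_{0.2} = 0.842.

For a paired (one-sample on differences) test: n = ((z_{α} + z_β) / d)².
z_{α} + z_β = 1.960 + 0.842 = 2.802.
n = (2.802 / 0.73)² = 3.838² = 14.73.
Round up.

n = 15 pairs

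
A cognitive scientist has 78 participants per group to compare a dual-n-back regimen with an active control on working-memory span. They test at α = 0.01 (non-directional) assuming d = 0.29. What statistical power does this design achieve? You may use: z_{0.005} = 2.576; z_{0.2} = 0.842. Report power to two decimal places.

For two equal groups, power = Φ(d·√(n/2) − z_{α/2}).
d·√(n/2) = 0.29 × √(78/2) = 0.29 × 6.245 = 1.811.
z_β = 1.811 − 2.576 = -0.765.
Power = Φ(-0.765) = 0.222.

power ≈ 0.22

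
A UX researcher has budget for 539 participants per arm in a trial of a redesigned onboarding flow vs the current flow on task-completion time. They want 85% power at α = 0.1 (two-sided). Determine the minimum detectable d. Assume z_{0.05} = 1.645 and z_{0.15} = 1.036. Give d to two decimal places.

For two independent groups of n = 539 each: d_min = (z_{α/2} + z_β)·√(2/n).
z-sum = 1.645 + 1.036 = 2.681.
d_min = 2.681 × √(2/539) = 2.681 × 0.0609 = 0.163.

d_min ≈ 0.16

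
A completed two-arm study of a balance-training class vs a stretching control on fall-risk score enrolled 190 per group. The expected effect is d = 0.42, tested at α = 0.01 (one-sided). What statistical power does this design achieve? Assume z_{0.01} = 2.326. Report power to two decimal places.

For two equal groups, power = Φ(d·√(n/2) − z_{α}).
d·√(n/2) = 0.42 × √(190/2) = 0.42 × 9.747 = 4.094.
z_β = 4.094 − 2.326 = 1.768.
Power = Φ(1.768) = 0.961.

power ≈ 0.96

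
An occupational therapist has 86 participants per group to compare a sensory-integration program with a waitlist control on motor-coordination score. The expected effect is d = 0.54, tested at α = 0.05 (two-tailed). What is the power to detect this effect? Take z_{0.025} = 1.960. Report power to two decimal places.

power ≈ 0.94

For two equal groups, power = Φ(d·√(n/2) − z_{α/2}).
d·√(n/2) = 0.54 × √(86/2) = 0.54 × 6.557 = 3.541.
z_β = 3.541 − 1.960 = 1.581.
Power = Φ(1.581) = 0.943.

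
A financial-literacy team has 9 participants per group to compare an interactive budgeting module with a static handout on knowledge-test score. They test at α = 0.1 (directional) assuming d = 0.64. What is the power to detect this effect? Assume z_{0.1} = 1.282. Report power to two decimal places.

For two equal groups, power = Φ(d·√(n/2) − z_{α}).
d·√(n/2) = 0.64 × √(9/2) = 0.64 × 2.121 = 1.358.
z_β = 1.358 − 1.282 = 0.076.
Power = Φ(0.076) = 0.530.

power ≈ 0.53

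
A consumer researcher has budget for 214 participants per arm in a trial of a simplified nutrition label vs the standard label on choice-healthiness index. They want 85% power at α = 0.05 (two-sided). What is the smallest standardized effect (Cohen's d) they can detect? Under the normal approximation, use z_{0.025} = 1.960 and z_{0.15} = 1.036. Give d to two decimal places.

d_min ≈ 0.29

For two independent groups of n = 214 each: d_min = (z_{α/2} + z_β)·√(2/n).
z-sum = 1.960 + 1.036 = 2.996.
d_min = 2.996 × √(2/214) = 2.996 × 0.0967 = 0.290.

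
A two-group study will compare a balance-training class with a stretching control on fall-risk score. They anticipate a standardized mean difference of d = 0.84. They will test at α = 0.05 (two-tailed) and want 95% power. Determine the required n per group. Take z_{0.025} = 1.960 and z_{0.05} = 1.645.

For two independent groups with equal n: n = 2·((z_{α/2} + z_β) / d)².
z_{α/2} + z_β = 1.960 + 1.645 = 3.605.
n = 2 × (3.605 / 0.84)² = 2 × 4.292² = 2 × 18.42 = 36.8.
Round up to the next whole participant.

n = 37 per group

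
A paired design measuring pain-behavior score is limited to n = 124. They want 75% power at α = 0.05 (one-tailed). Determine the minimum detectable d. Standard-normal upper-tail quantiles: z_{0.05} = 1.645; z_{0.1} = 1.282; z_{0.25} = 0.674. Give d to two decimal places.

For a single sample (or paired design) of n = 124: d_min = (z_{α} + z_β)/√n.
z-sum = 1.645 + 0.674 = 2.319.
d_min = 2.319 / √124 = 2.319 / 11.136 = 0.208.

d_min ≈ 0.21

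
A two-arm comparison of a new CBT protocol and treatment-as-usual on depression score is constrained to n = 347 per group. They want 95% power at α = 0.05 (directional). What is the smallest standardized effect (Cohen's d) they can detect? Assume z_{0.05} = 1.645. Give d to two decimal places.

For two independent groups of n = 347 each: d_min = (z_{α} + z_β)·√(2/n).
z-sum = 1.645 + 1.645 = 3.290.
d_min = 3.290 × √(2/347) = 3.290 × 0.0759 = 0.250.

d_min ≈ 0.25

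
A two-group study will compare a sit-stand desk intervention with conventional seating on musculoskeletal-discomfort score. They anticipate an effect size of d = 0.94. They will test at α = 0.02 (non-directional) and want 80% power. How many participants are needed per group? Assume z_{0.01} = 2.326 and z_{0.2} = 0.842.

n = 23 per group

For two independent groups with equal n: n = 2·((z_{α/2} + z_β) / d)².
z_{α/2} + z_β = 2.326 + 0.842 = 3.168.
n = 2 × (3.168 / 0.94)² = 2 × 3.370² = 2 × 11.36 = 22.7.
Round up to the next whole participant.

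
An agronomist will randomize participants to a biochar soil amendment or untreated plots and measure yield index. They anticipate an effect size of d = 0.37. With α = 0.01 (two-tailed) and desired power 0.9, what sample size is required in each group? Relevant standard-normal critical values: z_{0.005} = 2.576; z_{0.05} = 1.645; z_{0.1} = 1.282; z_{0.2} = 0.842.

n = 218 per group

For two independent groups with equal n: n = 2·((z_{α/2} + z_β) / d)².
z_{α/2} + z_β = 2.576 + 1.282 = 3.858.
n = 2 × (3.858 / 0.37)² = 2 × 10.427² = 2 × 108.72 = 217.4.
Round up to the next whole participant.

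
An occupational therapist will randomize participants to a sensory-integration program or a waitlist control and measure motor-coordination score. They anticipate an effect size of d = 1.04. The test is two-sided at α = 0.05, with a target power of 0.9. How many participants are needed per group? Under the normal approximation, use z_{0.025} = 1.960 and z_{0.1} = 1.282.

n = 20 per group

For two independent groups with equal n: n = 2·((z_{α/2} + z_β) / d)².
z_{α/2} + z_β = 1.960 + 1.282 = 3.242.
n = 2 × (3.242 / 1.04)² = 2 × 3.117² = 2 × 9.72 = 19.4.
Round up to the next whole participant.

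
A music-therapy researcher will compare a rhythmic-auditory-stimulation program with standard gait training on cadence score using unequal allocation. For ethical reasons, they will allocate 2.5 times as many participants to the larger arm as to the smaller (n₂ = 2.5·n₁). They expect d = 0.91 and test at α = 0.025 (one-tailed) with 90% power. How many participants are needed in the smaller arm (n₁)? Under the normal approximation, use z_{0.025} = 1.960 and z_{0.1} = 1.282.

With allocation ratio k = n₂/n₁ = 2.5, Var(x̄₁−x̄₂) = σ²(1/n₁ + 1/(k·n₁)) = σ²·(k+1)/(k·n₁).
So n₁ = (1 + 1/k)·((z_{α} + z_β)/d)² = 1.400 × (3.242/0.91)².
n₁ = 1.400 × 12.69 = 17.8.
Round up: n₁ = 18, giving n₂ = 2.5 × 18 = 45.

n₁ = 18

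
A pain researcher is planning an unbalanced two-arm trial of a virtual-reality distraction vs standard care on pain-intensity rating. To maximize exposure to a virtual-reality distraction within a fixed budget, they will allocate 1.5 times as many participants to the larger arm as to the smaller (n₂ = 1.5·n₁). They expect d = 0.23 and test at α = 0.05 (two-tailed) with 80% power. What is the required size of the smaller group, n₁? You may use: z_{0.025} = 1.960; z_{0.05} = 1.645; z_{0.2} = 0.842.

n₁ = 248

With allocation ratio k = n₂/n₁ = 1.5, Var(x̄₁−x̄₂) = σ²(1/n₁ + 1/(k·n₁)) = σ²·(k+1)/(k·n₁).
So n₁ = (1 + 1/k)·((z_{α/2} + z_β)/d)² = 1.667 × (2.802/0.23)².
n₁ = 1.667 × 148.42 = 247.4.
Round up: n₁ = 248, giving n₂ = 1.5 × 248 = 372.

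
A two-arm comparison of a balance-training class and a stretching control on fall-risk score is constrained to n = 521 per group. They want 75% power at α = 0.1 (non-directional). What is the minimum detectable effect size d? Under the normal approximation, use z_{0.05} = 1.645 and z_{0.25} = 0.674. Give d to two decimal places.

For two independent groups of n = 521 each: d_min = (z_{α/2} + z_β)·√(2/n).
z-sum = 1.645 + 0.674 = 2.319.
d_min = 2.319 × √(2/521) = 2.319 × 0.0620 = 0.144.

d_min ≈ 0.14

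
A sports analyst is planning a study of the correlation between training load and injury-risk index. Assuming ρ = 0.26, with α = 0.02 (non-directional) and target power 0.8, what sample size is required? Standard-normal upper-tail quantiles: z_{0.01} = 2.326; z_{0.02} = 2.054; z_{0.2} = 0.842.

Fisher's z: C = ½·ln((1+r)/(1−r)) = ½·ln(1.7027) = 0.2661.
n = ((z_{α/2} + z_β)/C)² + 3.
(2.326 + 0.842) / 0.2661 = 3.168 / 0.2661 = 11.905.
n = 11.905² + 3 = 141.74 + 3 = 144.7.
Round up.

n = 145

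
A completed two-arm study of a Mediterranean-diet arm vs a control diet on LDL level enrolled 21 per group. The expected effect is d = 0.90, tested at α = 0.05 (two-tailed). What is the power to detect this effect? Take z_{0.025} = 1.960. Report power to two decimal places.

power ≈ 0.83

For two equal groups, power = Φ(d·√(n/2) − z_{α/2}).
d·√(n/2) = 0.90 × √(21/2) = 0.90 × 3.240 = 2.916.
z_β = 2.916 − 1.960 = 0.956.
Power = Φ(0.956) = 0.831.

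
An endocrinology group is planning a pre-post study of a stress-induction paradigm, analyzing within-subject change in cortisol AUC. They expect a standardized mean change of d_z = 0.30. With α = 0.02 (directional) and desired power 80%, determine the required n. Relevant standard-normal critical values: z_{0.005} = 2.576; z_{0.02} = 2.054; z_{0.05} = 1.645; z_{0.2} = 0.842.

n = 94 pairs

For a paired (one-sample on differences) test: n = ((z_{α} + z_β) / d)².
z_{α} + z_β = 2.054 + 0.842 = 2.896.
n = (2.896 / 0.30)² = 9.653² = 93.19.
Round up.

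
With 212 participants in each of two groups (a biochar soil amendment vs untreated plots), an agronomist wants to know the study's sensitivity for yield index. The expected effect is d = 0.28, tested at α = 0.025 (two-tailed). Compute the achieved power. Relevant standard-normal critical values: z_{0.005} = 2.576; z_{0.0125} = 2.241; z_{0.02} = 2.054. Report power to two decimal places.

power ≈ 0.74

For two equal groups, power = Φ(d·√(n/2) − z_{α/2}).
d·√(n/2) = 0.28 × √(212/2) = 0.28 × 10.296 = 2.883.
z_β = 2.883 − 2.241 = 0.642.
Power = Φ(0.642) = 0.739.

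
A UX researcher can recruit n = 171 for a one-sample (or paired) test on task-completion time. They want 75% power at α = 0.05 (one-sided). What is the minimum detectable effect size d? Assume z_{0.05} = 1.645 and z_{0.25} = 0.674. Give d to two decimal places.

d_min ≈ 0.18

For a single sample (or paired design) of n = 171: d_min = (z_{α} + z_β)/√n.
z-sum = 1.645 + 0.674 = 2.319.
d_min = 2.319 / √171 = 2.319 / 13.077 = 0.177.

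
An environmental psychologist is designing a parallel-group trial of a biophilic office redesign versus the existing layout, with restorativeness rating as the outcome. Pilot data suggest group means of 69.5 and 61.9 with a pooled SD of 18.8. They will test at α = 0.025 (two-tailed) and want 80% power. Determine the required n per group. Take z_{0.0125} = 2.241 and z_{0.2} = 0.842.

Cohen's d = |M₁ − M₂| / SD_pooled = |69.5 − 61.9| / 18.8 = 7.6 / 18.8 = 0.404.
For two independent groups with equal n: n = 2·((z_{α/2} + z_β) / d)².
z_{α/2} + z_β = 2.241 + 0.842 = 3.083.
n = 2 × (3.083 / 0.404)² = 2 × 7.631² = 2 × 58.24 = 116.5.
Round up to the next whole participant.

n = 117 per group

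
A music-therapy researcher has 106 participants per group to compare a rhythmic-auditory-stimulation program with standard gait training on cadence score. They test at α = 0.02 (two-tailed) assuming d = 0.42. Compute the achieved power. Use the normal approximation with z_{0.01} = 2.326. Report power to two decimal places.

power ≈ 0.77

For two equal groups, power = Φ(d·√(n/2) − z_{α/2}).
d·√(n/2) = 0.42 × √(106/2) = 0.42 × 7.280 = 3.058.
z_β = 3.058 − 2.326 = 0.732.
Power = Φ(0.732) = 0.768.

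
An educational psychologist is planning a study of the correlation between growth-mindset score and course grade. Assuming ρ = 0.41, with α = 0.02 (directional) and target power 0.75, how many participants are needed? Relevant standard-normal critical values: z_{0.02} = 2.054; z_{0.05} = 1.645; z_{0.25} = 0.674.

Fisher's z: C = ½·ln((1+r)/(1−r)) = ½·ln(2.3898) = 0.4356.
n = ((z_{α} + z_β)/C)² + 3.
(2.054 + 0.674) / 0.4356 = 2.728 / 0.4356 = 6.263.
n = 6.263² + 3 = 39.22 + 3 = 42.2.
Round up.

n = 43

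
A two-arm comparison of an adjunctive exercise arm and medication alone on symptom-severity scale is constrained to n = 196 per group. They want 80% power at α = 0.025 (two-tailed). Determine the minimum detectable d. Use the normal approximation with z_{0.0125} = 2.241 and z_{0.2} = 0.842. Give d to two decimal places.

d_min ≈ 0.31

For two independent groups of n = 196 each: d_min = (z_{α/2} + z_β)·√(2/n).
z-sum = 2.241 + 0.842 = 3.083.
d_min = 3.083 × √(2/196) = 3.083 × 0.1010 = 0.311.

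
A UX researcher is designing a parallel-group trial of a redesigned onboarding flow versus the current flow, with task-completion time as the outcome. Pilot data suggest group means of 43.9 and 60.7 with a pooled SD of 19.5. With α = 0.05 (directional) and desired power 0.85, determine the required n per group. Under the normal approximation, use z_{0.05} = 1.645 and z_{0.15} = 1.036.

Cohen's d = |M₁ − M₂| / SD_pooled = |43.9 − 60.7| / 19.5 = 16.8 / 19.5 = 0.862.
For two independent groups with equal n: n = 2·((z_{α} + z_β) / d)².
z_{α} + z_β = 1.645 + 1.036 = 2.681.
n = 2 × (2.681 / 0.862)² = 2 × 3.110² = 2 × 9.67 = 19.3.
Round up to the next whole participant.

n = 20 per group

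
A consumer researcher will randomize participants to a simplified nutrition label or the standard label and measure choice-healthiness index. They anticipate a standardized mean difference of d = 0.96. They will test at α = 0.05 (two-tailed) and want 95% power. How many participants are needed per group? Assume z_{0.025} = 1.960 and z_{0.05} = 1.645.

For two independent groups with equal n: n = 2·((z_{α/2} + z_β) / d)².
z_{α/2} + z_β = 1.960 + 1.645 = 3.605.
n = 2 × (3.605 / 0.96)² = 2 × 3.755² = 2 × 14.10 = 28.2.
Round up to the next whole participant.

n = 29 per group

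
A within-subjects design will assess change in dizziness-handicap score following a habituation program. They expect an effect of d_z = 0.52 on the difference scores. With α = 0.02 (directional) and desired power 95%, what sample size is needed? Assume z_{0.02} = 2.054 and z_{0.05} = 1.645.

n = 51 pairs

For a paired (one-sample on differences) test: n = ((z_{α} + z_β) / d)².
z_{α} + z_β = 2.054 + 1.645 = 3.699.
n = (3.699 / 0.52)² = 7.113² = 50.60.
Round up.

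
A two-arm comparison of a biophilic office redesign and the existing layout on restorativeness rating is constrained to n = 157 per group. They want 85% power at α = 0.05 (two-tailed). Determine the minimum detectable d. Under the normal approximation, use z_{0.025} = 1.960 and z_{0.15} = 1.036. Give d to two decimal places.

For two independent groups of n = 157 each: d_min = (z_{α/2} + z_β)·√(2/n).
z-sum = 1.960 + 1.036 = 2.996.
d_min = 2.996 × √(2/157) = 2.996 × 0.1129 = 0.338.

d_min ≈ 0.34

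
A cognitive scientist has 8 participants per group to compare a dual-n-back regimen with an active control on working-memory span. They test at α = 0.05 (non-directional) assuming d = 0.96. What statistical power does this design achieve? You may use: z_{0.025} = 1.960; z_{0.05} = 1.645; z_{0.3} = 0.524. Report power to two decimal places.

power ≈ 0.48

For two equal groups, power = Φ(d·√(n/2) − z_{α/2}).
d·√(n/2) = 0.96 × √(8/2) = 0.96 × 2.000 = 1.920.
z_β = 1.920 − 1.960 = -0.040.
Power = Φ(-0.040) = 0.484.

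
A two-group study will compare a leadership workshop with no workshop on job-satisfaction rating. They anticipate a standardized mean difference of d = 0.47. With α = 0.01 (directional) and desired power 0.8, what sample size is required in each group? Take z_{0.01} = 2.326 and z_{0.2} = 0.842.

n = 91 per group

For two independent groups with equal n: n = 2·((z_{α} + z_β) / d)².
z_{α} + z_β = 2.326 + 0.842 = 3.168.
n = 2 × (3.168 / 0.47)² = 2 × 6.740² = 2 × 45.43 = 90.9.
Round up to the next whole participant.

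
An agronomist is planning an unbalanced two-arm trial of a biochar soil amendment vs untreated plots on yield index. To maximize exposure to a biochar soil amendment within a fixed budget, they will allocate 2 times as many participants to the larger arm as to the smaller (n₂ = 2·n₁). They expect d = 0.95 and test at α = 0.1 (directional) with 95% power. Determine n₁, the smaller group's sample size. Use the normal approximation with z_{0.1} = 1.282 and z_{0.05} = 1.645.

n₁ = 15

With allocation ratio k = n₂/n₁ = 2, Var(x̄₁−x̄₂) = σ²(1/n₁ + 1/(k·n₁)) = σ²·(k+1)/(k·n₁).
So n₁ = (1 + 1/k)·((z_{α} + z_β)/d)² = 1.500 × (2.927/0.95)².
n₁ = 1.500 × 9.49 = 14.2.
Round up: n₁ = 15, giving n₂ = 2 × 15 = 30.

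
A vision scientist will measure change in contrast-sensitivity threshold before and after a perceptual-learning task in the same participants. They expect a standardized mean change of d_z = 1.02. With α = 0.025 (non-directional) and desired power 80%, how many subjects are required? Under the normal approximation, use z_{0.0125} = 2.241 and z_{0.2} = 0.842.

n = 10 pairs

For a paired (one-sample on differences) test: n = ((z_{α/2} + z_β) / d)².
z_{α/2} + z_β = 2.241 + 0.842 = 3.083.
n = (3.083 / 1.02)² = 3.023² = 9.14.
Round up.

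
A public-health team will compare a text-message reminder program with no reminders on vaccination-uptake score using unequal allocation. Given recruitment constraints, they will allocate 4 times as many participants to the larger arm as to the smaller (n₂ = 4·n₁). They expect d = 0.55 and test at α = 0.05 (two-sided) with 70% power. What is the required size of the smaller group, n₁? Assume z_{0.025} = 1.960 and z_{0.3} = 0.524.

With allocation ratio k = n₂/n₁ = 4, Var(x̄₁−x̄₂) = σ²(1/n₁ + 1/(k·n₁)) = σ²·(k+1)/(k·n₁).
So n₁ = (1 + 1/k)·((z_{α/2} + z_β)/d)² = 1.250 × (2.484/0.55)².
n₁ = 1.250 × 20.40 = 25.5.
Round up: n₁ = 26, giving n₂ = 4 × 26 = 104.

n₁ = 26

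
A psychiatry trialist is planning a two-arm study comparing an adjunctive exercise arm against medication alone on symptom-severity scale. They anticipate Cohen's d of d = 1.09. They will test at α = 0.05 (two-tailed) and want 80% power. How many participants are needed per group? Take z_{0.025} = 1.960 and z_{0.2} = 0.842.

n = 14 per group

For two independent groups with equal n: n = 2·((z_{α/2} + z_β) / d)².
z_{α/2} + z_β = 1.960 + 0.842 = 2.802.
n = 2 × (2.802 / 1.09)² = 2 × 2.571² = 2 × 6.61 = 13.2.
Round up to the next whole participant.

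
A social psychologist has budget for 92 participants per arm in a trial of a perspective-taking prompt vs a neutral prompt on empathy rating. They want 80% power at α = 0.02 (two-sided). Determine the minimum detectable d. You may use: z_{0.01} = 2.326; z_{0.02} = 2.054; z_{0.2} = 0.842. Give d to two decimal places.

d_min ≈ 0.47

For two independent groups of n = 92 each: d_min = (z_{α/2} + z_β)·√(2/n).
z-sum = 2.326 + 0.842 = 3.168.
d_min = 3.168 × √(2/92) = 3.168 × 0.1474 = 0.467.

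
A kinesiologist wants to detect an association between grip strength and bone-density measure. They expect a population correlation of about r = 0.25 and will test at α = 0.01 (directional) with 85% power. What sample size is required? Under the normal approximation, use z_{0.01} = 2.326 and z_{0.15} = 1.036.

n = 177

Fisher's z: C = ½·ln((1+r)/(1−r)) = ½·ln(1.6667) = 0.2554.
n = ((z_{α} + z_β)/C)² + 3.
(2.326 + 1.036) / 0.2554 = 3.362 / 0.2554 = 13.164.
n = 13.164² + 3 = 173.28 + 3 = 176.3.
Round up.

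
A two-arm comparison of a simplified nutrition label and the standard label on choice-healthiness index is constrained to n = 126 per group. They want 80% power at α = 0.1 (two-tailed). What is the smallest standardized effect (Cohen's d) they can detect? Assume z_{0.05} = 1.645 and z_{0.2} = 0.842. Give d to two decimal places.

For two independent groups of n = 126 each: d_min = (z_{α/2} + z_β)·√(2/n).
z-sum = 1.645 + 0.842 = 2.487.
d_min = 2.487 × √(2/126) = 2.487 × 0.1260 = 0.313.

d_min ≈ 0.31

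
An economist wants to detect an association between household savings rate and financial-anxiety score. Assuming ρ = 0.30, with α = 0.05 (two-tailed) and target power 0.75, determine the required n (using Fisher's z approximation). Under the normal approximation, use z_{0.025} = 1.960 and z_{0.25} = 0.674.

Fisher's z: C = ½·ln((1+r)/(1−r)) = ½·ln(1.8571) = 0.3095.
n = ((z_{α/2} + z_β)/C)² + 3.
(1.960 + 0.674) / 0.3095 = 2.634 / 0.3095 = 8.511.
n = 8.511² + 3 = 72.43 + 3 = 75.4.
Round up.

n = 76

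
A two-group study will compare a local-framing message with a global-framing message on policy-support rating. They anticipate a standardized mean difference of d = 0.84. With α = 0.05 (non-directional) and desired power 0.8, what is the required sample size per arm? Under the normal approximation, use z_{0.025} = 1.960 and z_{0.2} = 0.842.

For two independent groups with equal n: n = 2·((z_{α/2} + z_β) / d)².
z_{α/2} + z_β = 1.960 + 0.842 = 2.802.
n = 2 × (2.802 / 0.84)² = 2 × 3.336² = 2 × 11.13 = 22.3.
Round up to the next whole participant.

n = 23 per group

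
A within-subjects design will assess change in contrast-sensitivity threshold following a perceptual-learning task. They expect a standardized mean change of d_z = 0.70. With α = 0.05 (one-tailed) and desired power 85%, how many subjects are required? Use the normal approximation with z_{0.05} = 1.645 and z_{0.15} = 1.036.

For a paired (one-sample on differences) test: n = ((z_{α} + z_β) / d)².
z_{α} + z_β = 1.645 + 1.036 = 2.681.
n = (2.681 / 0.70)² = 3.830² = 14.67.
Round up.

n = 15 pairs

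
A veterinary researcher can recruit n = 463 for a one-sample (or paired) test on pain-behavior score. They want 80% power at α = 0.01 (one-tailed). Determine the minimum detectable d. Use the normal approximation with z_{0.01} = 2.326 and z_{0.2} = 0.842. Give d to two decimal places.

d_min ≈ 0.15

For a single sample (or paired design) of n = 463: d_min = (z_{α} + z_β)/√n.
z-sum = 2.326 + 0.842 = 3.168.
d_min = 3.168 / √463 = 3.168 / 21.517 = 0.147.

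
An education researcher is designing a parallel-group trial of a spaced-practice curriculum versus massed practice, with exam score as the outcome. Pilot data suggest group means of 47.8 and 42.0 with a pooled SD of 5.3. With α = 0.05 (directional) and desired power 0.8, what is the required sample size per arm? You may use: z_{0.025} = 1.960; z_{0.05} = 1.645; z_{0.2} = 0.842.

Cohen's d = |M₁ − M₂| / SD_pooled = |47.8 − 42.0| / 5.3 = 5.8 / 5.3 = 1.094.
For two independent groups with equal n: n = 2·((z_{α} + z_β) / d)².
z_{α} + z_β = 1.645 + 0.842 = 2.487.
n = 2 × (2.487 / 1.094)² = 2 × 2.273² = 2 × 5.17 = 10.3.
Round up to the next whole participant.

n = 11 per group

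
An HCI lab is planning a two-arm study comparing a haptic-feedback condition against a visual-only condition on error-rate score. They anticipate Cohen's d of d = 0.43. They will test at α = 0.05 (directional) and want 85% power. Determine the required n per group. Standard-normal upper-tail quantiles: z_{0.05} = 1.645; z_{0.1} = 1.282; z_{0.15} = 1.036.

For two independent groups with equal n: n = 2·((z_{α} + z_β) / d)².
z_{α} + z_β = 1.645 + 1.036 = 2.681.
n = 2 × (2.681 / 0.43)² = 2 × 6.235² = 2 × 38.87 = 77.7.
Round up to the next whole participant.

n = 78 per group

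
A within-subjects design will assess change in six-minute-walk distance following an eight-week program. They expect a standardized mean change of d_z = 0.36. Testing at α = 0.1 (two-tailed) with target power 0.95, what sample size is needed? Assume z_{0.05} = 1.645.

n = 84 pairs

For a paired (one-sample on differences) test: n = ((z_{α/2} + z_β) / d)².
z_{α/2} + z_β = 1.645 + 1.645 = 3.290.
n = (3.290 / 0.36)² = 9.139² = 83.52.
Round up.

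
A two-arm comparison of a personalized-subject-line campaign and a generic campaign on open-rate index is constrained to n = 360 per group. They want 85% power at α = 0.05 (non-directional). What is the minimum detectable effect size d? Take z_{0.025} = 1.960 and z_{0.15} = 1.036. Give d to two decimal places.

For two independent groups of n = 360 each: d_min = (z_{α/2} + z_β)·√(2/n).
z-sum = 1.960 + 1.036 = 2.996.
d_min = 2.996 × √(2/360) = 2.996 × 0.0745 = 0.223.

d_min ≈ 0.22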